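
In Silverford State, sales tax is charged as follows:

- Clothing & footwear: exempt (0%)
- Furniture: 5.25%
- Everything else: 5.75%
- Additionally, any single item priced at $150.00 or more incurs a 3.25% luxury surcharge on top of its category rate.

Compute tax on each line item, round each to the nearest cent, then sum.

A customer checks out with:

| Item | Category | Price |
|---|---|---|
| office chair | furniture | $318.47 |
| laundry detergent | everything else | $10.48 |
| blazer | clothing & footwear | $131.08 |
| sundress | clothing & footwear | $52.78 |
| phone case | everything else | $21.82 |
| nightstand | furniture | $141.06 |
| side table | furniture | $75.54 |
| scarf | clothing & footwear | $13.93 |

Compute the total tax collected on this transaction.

Office chair $318.47: furniture → 5.25% + 3.25% surcharge = 8.5% → $27.07
Laundry detergent $10.48: everything else → 5.75% → $0.60
Blazer $131.08: clothing & footwear → 0% → $0.00
Sundress $52.78: clothing & footwear → 0% → $0.00
Phone case $21.82: everything else → 5.75% → $1.25
Nightstand $141.06: furniture → 5.25% → $7.41
Side table $75.54: furniture → 5.25% → $3.97
Scarf $13.93: clothing & footwear → 0% → $0.00
Total tax = $27.07 + $0.60 + $1.25 + $7.41 + $3.97 = $40.30

$40.30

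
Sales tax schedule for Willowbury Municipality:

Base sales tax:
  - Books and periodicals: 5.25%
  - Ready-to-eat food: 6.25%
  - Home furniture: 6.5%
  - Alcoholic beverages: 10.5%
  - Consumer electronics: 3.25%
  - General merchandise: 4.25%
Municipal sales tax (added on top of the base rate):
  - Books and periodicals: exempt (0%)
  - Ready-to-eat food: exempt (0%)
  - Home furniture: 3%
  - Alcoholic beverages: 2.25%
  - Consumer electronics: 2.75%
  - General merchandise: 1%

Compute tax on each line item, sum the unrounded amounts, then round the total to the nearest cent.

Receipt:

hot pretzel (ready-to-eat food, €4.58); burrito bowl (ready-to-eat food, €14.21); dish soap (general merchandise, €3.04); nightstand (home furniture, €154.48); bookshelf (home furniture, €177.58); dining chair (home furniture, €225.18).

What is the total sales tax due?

Hot pretzel €4.58: ready-to-eat food → 6.25% + 0% municipal = 6.25% → €0.28625
Burrito bowl €14.21: ready-to-eat food → 6.25% + 0% municipal = 6.25% → €0.888125
Dish soap €3.04: general merchandise → 4.25% + 1% municipal = 5.25% → €0.1596
Nightstand €154.48: home furniture → 6.5% + 3% municipal = 9.5% → €14.6756
Bookshelf €177.58: home furniture → 6.5% + 3% municipal = 9.5% → €16.8701
Dining chair €225.18: home furniture → 6.5% + 3% municipal = 9.5% → €21.3921
Unrounded tax sum = €54.271775 → €54.27

€54.27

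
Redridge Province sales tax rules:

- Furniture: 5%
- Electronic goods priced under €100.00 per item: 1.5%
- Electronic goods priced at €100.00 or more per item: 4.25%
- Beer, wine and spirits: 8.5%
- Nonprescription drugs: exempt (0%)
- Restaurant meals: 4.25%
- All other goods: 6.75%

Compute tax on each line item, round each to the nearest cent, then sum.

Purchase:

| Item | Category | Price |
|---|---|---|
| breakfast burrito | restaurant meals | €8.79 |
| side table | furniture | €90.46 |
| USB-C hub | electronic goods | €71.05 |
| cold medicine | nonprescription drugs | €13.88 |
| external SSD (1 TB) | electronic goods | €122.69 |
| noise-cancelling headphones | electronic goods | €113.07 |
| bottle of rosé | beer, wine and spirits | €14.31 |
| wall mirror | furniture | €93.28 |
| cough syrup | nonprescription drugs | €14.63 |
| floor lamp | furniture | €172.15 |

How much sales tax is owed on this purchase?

€30.47

Breakfast burrito €8.79: restaurant meals → 4.25% → €0.37
Side table €90.46: furniture → 5% → €4.52
USB-C hub €71.05: electronic goods, under €100.00 → 1.5% → €1.07
Cold medicine €13.88: nonprescription drugs → 0% → €0.00
External SSD (1 TB) €122.69: electronic goods, €100.00 or more → 4.25% → €5.21
Noise-cancelling headphones €113.07: electronic goods, €100.00 or more → 4.25% → €4.81
Bottle of rosé €14.31: beer, wine and spirits → 8.5% → €1.22
Wall mirror €93.28: furniture → 5% → €4.66
Cough syrup €14.63: nonprescription drugs → 0% → €0.00
Floor lamp €172.15: furniture → 5% → €8.61
Total tax = €0.37 + €4.52 + €1.07 + €5.21 + €4.81 + €1.22 + €4.66 + €8.61 = €30.47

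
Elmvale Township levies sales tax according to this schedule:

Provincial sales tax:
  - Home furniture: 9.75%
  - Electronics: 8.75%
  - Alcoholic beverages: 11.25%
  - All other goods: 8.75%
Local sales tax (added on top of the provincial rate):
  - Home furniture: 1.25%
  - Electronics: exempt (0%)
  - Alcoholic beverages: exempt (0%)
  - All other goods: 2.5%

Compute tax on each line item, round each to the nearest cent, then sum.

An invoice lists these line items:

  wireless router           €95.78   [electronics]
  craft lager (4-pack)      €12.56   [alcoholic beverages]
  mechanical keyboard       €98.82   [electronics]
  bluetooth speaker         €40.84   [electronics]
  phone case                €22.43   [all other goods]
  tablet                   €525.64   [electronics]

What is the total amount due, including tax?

Wireless router €95.78: electronics → 8.75% + 0% local = 8.75% → €8.38
Craft lager (4-pack) €12.56: alcoholic beverages → 11.25% + 0% local = 11.25% → €1.41
Mechanical keyboard €98.82: electronics → 8.75% + 0% local = 8.75% → €8.65
Bluetooth speaker €40.84: electronics → 8.75% + 0% local = 8.75% → €3.57
Phone case €22.43: all other goods → 8.75% + 2.5% local = 11.25% → €2.52
Tablet €525.64: electronics → 8.75% + 0% local = 8.75% → €45.99
Subtotal = €796.07; tax = €70.52; total due = €866.59

€866.59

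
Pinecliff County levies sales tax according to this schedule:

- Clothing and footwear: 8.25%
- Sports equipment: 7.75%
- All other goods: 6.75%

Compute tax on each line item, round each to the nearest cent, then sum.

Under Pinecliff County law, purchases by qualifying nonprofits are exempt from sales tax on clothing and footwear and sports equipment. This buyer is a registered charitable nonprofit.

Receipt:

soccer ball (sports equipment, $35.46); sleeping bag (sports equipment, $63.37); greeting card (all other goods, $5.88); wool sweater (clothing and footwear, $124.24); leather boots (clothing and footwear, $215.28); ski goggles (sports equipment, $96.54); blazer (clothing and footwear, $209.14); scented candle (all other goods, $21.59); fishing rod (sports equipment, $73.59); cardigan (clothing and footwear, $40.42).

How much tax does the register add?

Soccer ball $35.46: sports equipment, buyer-exempt → 0% → $0.00
Sleeping bag $63.37: sports equipment, buyer-exempt → 0% → $0.00
Greeting card $5.88: all other goods → 6.75% → $0.40
Wool sweater $124.24: clothing and footwear, buyer-exempt → 0% → $0.00
Leather boots $215.28: clothing and footwear, buyer-exempt → 0% → $0.00
Ski goggles $96.54: sports equipment, buyer-exempt → 0% → $0.00
Blazer $209.14: clothing and footwear, buyer-exempt → 0% → $0.00
Scented candle $21.59: all other goods → 6.75% → $1.46
Fishing rod $73.59: sports equipment, buyer-exempt → 0% → $0.00
Cardigan $40.42: clothing and footwear, buyer-exempt → 0% → $0.00
Total tax = $0.40 + $1.46 = $1.86

$1.86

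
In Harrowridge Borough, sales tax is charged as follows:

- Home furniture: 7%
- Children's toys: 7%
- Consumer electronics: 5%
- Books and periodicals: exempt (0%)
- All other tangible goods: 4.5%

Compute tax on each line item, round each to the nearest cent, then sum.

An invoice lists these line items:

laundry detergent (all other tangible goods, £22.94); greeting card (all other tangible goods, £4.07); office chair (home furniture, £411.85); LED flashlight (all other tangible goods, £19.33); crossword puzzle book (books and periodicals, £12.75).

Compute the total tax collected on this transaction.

£30.91

Laundry detergent £22.94: all other tangible goods → 4.5% → £1.03
Greeting card £4.07: all other tangible goods → 4.5% → £0.18
Office chair £411.85: home furniture → 7% → £28.83
LED flashlight £19.33: all other tangible goods → 4.5% → £0.87
Crossword puzzle book £12.75: books and periodicals → 0% → £0.00
Total tax = £1.03 + £0.18 + £28.83 + £0.87 = £30.91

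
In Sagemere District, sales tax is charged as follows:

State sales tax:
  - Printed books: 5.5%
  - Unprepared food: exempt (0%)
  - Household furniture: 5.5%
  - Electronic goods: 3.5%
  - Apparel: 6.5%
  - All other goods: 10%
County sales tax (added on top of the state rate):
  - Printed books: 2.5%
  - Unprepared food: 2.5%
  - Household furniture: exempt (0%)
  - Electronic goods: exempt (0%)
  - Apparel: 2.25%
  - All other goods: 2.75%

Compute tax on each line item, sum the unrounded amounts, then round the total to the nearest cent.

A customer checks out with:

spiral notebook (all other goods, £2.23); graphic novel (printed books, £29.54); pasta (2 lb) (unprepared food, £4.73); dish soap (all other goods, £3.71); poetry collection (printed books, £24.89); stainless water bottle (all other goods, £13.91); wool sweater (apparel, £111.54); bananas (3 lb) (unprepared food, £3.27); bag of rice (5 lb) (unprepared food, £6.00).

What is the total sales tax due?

Spiral notebook £2.23: all other goods → 10% + 2.75% county = 12.75% → £0.284325
Graphic novel £29.54: printed books → 5.5% + 2.5% county = 8% → £2.3632
Pasta (2 lb) £4.73: unprepared food → 0% + 2.5% county = 2.5% → £0.11825
Dish soap £3.71: all other goods → 10% + 2.75% county = 12.75% → £0.473025
Poetry collection £24.89: printed books → 5.5% + 2.5% county = 8% → £1.9912
Stainless water bottle £13.91: all other goods → 10% + 2.75% county = 12.75% → £1.773525
Wool sweater £111.54: apparel → 6.5% + 2.25% county = 8.75% → £9.75975
Bananas (3 lb) £3.27: unprepared food → 0% + 2.5% county = 2.5% → £0.08175
Bag of rice (5 lb) £6.00: unprepared food → 0% + 2.5% county = 2.5% → £0.15
Unrounded tax sum = £16.995025 → £17.00

£17.00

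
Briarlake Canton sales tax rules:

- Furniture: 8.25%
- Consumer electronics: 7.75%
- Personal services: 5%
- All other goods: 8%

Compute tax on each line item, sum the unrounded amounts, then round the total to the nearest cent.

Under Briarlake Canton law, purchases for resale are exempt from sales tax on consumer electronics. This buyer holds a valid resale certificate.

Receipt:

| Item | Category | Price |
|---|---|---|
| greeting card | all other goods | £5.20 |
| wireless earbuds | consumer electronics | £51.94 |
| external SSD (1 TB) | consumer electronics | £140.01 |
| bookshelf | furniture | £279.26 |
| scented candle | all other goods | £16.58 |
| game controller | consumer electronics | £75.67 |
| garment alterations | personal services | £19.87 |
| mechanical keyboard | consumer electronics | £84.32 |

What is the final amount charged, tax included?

Greeting card £5.20: all other goods → 8% → £0.416
Wireless earbuds £51.94: consumer electronics, buyer-exempt → 0% → £0.00
External SSD (1 TB) £140.01: consumer electronics, buyer-exempt → 0% → £0.00
Bookshelf £279.26: furniture → 8.25% → £23.03895
Scented candle £16.58: all other goods → 8% → £1.3264
Game controller £75.67: consumer electronics, buyer-exempt → 0% → £0.00
Garment alterations £19.87: personal services → 5% → £0.9935
Mechanical keyboard £84.32: consumer electronics, buyer-exempt → 0% → £0.00
Subtotal = £672.85; unrounded tax = £25.77485 → £25.77; total due = £698.62

£698.62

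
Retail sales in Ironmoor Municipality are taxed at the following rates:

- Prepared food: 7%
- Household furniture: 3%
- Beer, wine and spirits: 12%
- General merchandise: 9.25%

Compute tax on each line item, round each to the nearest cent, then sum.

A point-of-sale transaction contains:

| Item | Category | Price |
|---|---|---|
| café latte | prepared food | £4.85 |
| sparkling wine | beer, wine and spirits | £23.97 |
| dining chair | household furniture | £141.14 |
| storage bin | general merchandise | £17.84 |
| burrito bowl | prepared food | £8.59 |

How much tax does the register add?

£9.70

Café latte £4.85: prepared food → 7% → £0.34
Sparkling wine £23.97: beer, wine and spirits → 12% → £2.88
Dining chair £141.14: household furniture → 3% → £4.23
Storage bin £17.84: general merchandise → 9.25% → £1.65
Burrito bowl £8.59: prepared food → 7% → £0.60
Total tax = £0.34 + £2.88 + £4.23 + £1.65 + £0.60 = £9.70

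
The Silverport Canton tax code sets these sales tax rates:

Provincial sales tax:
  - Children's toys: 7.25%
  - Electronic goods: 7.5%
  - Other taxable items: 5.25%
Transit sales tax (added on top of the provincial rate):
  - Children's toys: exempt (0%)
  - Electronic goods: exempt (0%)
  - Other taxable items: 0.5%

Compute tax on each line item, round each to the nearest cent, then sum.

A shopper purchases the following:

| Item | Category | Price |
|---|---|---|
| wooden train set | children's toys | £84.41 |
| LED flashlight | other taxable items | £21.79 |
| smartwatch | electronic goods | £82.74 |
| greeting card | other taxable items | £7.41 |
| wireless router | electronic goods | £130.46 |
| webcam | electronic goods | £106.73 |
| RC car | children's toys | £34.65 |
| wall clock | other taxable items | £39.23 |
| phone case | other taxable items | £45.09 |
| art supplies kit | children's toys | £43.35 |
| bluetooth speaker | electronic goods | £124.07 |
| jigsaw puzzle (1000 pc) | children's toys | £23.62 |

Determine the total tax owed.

£53.31

Wooden train set £84.41: children's toys → 7.25% + 0% transit = 7.25% → £6.12
LED flashlight £21.79: other taxable items → 5.25% + 0.5% transit = 5.75% → £1.25
Smartwatch £82.74: electronic goods → 7.5% + 0% transit = 7.5% → £6.21
Greeting card £7.41: other taxable items → 5.25% + 0.5% transit = 5.75% → £0.43
Wireless router £130.46: electronic goods → 7.5% + 0% transit = 7.5% → £9.78
Webcam £106.73: electronic goods → 7.5% + 0% transit = 7.5% → £8.00
RC car £34.65: children's toys → 7.25% + 0% transit = 7.25% → £2.51
Wall clock £39.23: other taxable items → 5.25% + 0.5% transit = 5.75% → £2.26
Phone case £45.09: other taxable items → 5.25% + 0.5% transit = 5.75% → £2.59
Art supplies kit £43.35: children's toys → 7.25% + 0% transit = 7.25% → £3.14
Bluetooth speaker £124.07: electronic goods → 7.5% + 0% transit = 7.5% → £9.31
Jigsaw puzzle (1000 pc) £23.62: children's toys → 7.25% + 0% transit = 7.25% → £1.71
Total tax = £6.12 + £1.25 + £6.21 + £0.43 + £9.78 + £8.00 + £2.51 + £2.26 + £2.59 + £3.14 + £9.31 + £1.71 = £53.31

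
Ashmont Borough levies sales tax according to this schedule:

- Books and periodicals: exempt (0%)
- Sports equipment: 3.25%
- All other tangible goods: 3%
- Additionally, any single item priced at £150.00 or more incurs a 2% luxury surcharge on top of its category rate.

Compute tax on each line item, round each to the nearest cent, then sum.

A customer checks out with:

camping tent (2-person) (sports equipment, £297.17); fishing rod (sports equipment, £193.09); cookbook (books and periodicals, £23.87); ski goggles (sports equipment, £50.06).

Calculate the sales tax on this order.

Camping tent (2-person) £297.17: sports equipment → 3.25% + 2% surcharge = 5.25% → £15.60
Fishing rod £193.09: sports equipment → 3.25% + 2% surcharge = 5.25% → £10.14
Cookbook £23.87: books and periodicals → 0% → £0.00
Ski goggles £50.06: sports equipment → 3.25% → £1.63
Total tax = £15.60 + £10.14 + £1.63 = £27.37

£27.37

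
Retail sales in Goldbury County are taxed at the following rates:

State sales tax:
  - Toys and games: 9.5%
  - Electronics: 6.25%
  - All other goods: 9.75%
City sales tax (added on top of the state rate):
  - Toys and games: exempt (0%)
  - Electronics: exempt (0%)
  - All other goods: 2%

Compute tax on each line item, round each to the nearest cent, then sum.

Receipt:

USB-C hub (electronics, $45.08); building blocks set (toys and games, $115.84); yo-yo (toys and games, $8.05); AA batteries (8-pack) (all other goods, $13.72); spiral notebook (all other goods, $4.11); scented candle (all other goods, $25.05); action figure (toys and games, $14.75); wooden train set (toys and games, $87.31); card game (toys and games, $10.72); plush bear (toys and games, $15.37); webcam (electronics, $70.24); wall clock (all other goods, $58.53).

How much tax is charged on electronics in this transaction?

USB-C hub $45.08: electronics → 6.25% + 0% city = 6.25% → $2.82
Webcam $70.24: electronics → 6.25% + 0% city = 6.25% → $4.39
Tax on electronics = $2.82 + $4.39 = $7.21

$7.21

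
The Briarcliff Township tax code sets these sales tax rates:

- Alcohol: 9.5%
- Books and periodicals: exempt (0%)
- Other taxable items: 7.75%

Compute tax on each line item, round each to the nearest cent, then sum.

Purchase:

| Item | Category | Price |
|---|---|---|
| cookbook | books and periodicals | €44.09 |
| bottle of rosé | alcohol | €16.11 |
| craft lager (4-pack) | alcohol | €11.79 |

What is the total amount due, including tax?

Cookbook €44.09: books and periodicals → 0% → €0.00
Bottle of rosé €16.11: alcohol → 9.5% → €1.53
Craft lager (4-pack) €11.79: alcohol → 9.5% → €1.12
Subtotal = €71.99; tax = €2.65; total due = €74.64

€74.64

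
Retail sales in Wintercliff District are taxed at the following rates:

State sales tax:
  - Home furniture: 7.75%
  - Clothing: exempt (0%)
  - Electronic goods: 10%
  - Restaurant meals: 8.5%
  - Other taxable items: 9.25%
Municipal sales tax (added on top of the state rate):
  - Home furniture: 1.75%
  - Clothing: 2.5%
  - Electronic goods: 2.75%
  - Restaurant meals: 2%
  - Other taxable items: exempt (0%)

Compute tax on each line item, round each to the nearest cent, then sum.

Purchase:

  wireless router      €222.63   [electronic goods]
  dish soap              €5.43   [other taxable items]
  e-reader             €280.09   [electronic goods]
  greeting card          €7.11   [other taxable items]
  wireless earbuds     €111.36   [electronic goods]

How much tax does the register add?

Wireless router €222.63: electronic goods → 10% + 2.75% municipal = 12.75% → €28.39
Dish soap €5.43: other taxable items → 9.25% + 0% municipal = 9.25% → €0.50
E-reader €280.09: electronic goods → 10% + 2.75% municipal = 12.75% → €35.71
Greeting card €7.11: other taxable items → 9.25% + 0% municipal = 9.25% → €0.66
Wireless earbuds €111.36: electronic goods → 10% + 2.75% municipal = 12.75% → €14.20
Total tax = €28.39 + €0.50 + €35.71 + €0.66 + €14.20 = €79.46

€79.46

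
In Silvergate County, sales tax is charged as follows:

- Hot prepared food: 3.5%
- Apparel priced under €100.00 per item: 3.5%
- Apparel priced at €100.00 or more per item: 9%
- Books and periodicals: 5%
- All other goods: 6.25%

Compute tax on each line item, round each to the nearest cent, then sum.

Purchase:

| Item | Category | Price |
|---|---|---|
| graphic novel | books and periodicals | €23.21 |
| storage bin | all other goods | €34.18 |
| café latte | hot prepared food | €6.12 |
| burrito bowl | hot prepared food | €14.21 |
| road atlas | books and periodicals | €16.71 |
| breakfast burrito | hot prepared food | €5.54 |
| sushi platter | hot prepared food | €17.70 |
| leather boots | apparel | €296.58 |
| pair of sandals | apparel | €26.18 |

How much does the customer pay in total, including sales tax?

Graphic novel €23.21: books and periodicals → 5% → €1.16
Storage bin €34.18: all other goods → 6.25% → €2.14
Café latte €6.12: hot prepared food → 3.5% → €0.21
Burrito bowl €14.21: hot prepared food → 3.5% → €0.50
Road atlas €16.71: books and periodicals → 5% → €0.84
Breakfast burrito €5.54: hot prepared food → 3.5% → €0.19
Sushi platter €17.70: hot prepared food → 3.5% → €0.62
Leather boots €296.58: apparel, €100.00 or more → 9% → €26.69
Pair of sandals €26.18: apparel, under €100.00 → 3.5% → €0.92
Subtotal = €440.43; tax = €33.27; total due = €473.70

€473.70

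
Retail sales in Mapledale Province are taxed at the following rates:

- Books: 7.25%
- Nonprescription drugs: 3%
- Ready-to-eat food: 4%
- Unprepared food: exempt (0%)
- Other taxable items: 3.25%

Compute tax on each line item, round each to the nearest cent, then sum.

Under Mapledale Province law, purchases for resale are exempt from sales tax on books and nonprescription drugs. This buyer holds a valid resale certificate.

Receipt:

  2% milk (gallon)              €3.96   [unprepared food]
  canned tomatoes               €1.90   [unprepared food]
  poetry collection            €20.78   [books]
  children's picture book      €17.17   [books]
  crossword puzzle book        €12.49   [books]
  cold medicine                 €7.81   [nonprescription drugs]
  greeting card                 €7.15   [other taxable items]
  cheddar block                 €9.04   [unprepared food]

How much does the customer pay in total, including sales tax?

€80.53

2% milk (gallon) €3.96: unprepared food → 0% → €0.00
Canned tomatoes €1.90: unprepared food → 0% → €0.00
Poetry collection €20.78: books, buyer-exempt → 0% → €0.00
Children's picture book €17.17: books, buyer-exempt → 0% → €0.00
Crossword puzzle book €12.49: books, buyer-exempt → 0% → €0.00
Cold medicine €7.81: nonprescription drugs, buyer-exempt → 0% → €0.00
Greeting card €7.15: other taxable items → 3.25% → €0.23
Cheddar block €9.04: unprepared food → 0% → €0.00
Subtotal = €80.30; tax = €0.23; total due = €80.53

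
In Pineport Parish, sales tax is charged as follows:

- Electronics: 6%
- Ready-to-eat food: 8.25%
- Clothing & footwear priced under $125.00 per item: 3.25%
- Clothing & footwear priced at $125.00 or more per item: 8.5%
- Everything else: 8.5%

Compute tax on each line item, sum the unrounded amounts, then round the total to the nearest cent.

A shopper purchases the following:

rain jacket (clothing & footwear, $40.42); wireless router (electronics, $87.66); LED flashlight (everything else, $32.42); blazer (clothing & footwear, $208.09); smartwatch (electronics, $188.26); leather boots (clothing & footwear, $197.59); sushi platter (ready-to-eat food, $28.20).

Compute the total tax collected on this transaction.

Rain jacket $40.42: clothing & footwear, under $125.00 → 3.25% → $1.31365
Wireless router $87.66: electronics → 6% → $5.2596
LED flashlight $32.42: everything else → 8.5% → $2.7557
Blazer $208.09: clothing & footwear, $125.00 or more → 8.5% → $17.68765
Smartwatch $188.26: electronics → 6% → $11.2956
Leather boots $197.59: clothing & footwear, $125.00 or more → 8.5% → $16.79515
Sushi platter $28.20: ready-to-eat food → 8.25% → $2.3265
Unrounded tax sum = $57.43385 → $57.43

$57.43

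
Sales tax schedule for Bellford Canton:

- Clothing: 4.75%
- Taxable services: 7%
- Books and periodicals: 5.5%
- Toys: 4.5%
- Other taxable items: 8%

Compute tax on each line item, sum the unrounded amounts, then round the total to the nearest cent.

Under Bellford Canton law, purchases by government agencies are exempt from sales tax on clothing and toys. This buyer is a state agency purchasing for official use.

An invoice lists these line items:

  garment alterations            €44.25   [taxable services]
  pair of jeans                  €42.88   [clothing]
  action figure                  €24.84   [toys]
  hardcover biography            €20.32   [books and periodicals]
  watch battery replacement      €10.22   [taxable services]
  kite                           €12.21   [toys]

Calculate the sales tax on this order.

€4.93

Garment alterations €44.25: taxable services → 7% → €3.0975
Pair of jeans €42.88: clothing, buyer-exempt → 0% → €0.00
Action figure €24.84: toys, buyer-exempt → 0% → €0.00
Hardcover biography €20.32: books and periodicals → 5.5% → €1.1176
Watch battery replacement €10.22: taxable services → 7% → €0.7154
Kite €12.21: toys, buyer-exempt → 0% → €0.00
Unrounded tax sum = €4.9305 → €4.93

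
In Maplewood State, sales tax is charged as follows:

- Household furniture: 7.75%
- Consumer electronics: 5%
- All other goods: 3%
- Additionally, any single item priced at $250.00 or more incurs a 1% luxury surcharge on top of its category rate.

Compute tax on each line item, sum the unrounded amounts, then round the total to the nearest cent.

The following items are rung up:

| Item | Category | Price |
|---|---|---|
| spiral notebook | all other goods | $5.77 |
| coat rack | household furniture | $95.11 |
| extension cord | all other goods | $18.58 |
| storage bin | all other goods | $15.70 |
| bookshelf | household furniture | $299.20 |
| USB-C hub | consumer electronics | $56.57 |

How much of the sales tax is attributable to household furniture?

Coat rack $95.11: household furniture → 7.75% → $7.371025
Bookshelf $299.20: household furniture → 7.75% + 1% surcharge = 8.75% → $26.18
Tax on household furniture: unrounded sum = $33.551025 → $33.55

$33.55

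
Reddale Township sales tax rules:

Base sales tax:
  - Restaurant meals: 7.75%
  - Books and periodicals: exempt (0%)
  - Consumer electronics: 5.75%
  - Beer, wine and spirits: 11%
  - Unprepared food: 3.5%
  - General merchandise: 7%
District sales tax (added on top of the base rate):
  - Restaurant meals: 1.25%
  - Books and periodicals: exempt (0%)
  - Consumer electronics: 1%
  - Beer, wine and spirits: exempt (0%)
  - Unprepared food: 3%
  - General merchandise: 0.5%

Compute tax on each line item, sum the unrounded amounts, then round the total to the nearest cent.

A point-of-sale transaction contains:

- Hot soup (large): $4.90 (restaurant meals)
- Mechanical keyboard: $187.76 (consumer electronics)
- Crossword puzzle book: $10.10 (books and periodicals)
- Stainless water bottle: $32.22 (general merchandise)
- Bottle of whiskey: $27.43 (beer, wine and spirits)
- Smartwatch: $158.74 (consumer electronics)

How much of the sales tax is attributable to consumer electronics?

Mechanical keyboard $187.76: consumer electronics → 5.75% + 1% district = 6.75% → $12.6738
Smartwatch $158.74: consumer electronics → 5.75% + 1% district = 6.75% → $10.71495
Tax on consumer electronics: unrounded sum = $23.38875 → $23.39

$23.39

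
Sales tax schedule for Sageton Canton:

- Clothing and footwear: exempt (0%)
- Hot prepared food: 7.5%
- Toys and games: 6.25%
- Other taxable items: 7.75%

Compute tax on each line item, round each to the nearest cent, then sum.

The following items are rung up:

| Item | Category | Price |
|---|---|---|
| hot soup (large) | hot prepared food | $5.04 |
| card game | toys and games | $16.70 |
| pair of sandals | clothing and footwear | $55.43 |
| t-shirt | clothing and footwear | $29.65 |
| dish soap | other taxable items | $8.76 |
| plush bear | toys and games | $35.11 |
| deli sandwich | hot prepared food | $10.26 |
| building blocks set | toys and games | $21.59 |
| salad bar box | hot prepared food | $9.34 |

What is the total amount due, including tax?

$198.99

Hot soup (large) $5.04: hot prepared food → 7.5% → $0.38
Card game $16.70: toys and games → 6.25% → $1.04
Pair of sandals $55.43: clothing and footwear → 0% → $0.00
T-shirt $29.65: clothing and footwear → 0% → $0.00
Dish soap $8.76: other taxable items → 7.75% → $0.68
Plush bear $35.11: toys and games → 6.25% → $2.19
Deli sandwich $10.26: hot prepared food → 7.5% → $0.77
Building blocks set $21.59: toys and games → 6.25% → $1.35
Salad bar box $9.34: hot prepared food → 7.5% → $0.70
Subtotal = $191.88; tax = $7.11; total due = $198.99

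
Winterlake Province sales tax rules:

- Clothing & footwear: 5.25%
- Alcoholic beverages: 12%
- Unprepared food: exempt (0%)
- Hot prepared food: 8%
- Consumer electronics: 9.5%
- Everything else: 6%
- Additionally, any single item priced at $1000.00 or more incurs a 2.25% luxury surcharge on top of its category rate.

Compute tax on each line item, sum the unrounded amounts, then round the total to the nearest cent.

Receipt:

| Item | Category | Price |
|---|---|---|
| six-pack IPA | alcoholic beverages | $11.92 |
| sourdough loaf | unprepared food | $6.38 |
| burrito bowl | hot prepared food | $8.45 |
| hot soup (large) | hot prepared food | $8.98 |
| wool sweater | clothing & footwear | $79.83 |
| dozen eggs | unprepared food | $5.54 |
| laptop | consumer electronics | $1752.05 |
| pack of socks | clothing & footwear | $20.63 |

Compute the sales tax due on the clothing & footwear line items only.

$5.27

Wool sweater $79.83: clothing & footwear → 5.25% → $4.191075
Pack of socks $20.63: clothing & footwear → 5.25% → $1.083075
Tax on clothing & footwear: unrounded sum = $5.27415 → $5.27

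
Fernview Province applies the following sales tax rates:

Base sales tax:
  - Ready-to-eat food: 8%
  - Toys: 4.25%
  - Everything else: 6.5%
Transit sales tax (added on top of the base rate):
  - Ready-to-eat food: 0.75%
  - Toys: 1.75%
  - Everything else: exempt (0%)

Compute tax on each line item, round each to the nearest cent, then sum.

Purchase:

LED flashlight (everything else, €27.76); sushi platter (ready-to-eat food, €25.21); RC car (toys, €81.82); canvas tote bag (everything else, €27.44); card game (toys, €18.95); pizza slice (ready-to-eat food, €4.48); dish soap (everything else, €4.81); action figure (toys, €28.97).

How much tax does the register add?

LED flashlight €27.76: everything else → 6.5% + 0% transit = 6.5% → €1.80
Sushi platter €25.21: ready-to-eat food → 8% + 0.75% transit = 8.75% → €2.21
RC car €81.82: toys → 4.25% + 1.75% transit = 6% → €4.91
Canvas tote bag €27.44: everything else → 6.5% + 0% transit = 6.5% → €1.78
Card game €18.95: toys → 4.25% + 1.75% transit = 6% → €1.14
Pizza slice €4.48: ready-to-eat food → 8% + 0.75% transit = 8.75% → €0.39
Dish soap €4.81: everything else → 6.5% + 0% transit = 6.5% → €0.31
Action figure €28.97: toys → 4.25% + 1.75% transit = 6% → €1.74
Total tax = €1.80 + €2.21 + €4.91 + €1.78 + €1.14 + €0.39 + €0.31 + €1.74 = €14.28

€14.28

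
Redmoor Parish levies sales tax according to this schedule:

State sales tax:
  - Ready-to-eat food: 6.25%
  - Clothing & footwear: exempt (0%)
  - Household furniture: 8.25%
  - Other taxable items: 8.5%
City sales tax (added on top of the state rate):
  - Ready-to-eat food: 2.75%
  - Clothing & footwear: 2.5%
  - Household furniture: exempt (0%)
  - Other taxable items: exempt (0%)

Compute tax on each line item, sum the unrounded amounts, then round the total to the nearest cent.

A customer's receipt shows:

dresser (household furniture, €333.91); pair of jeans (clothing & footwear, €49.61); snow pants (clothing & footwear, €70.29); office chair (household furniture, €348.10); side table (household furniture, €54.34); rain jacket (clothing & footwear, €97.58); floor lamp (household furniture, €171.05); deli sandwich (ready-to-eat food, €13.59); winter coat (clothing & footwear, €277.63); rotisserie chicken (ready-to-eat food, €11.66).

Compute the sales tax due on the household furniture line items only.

Dresser €333.91: household furniture → 8.25% + 0% city = 8.25% → €27.547575
Office chair €348.10: household furniture → 8.25% + 0% city = 8.25% → €28.71825
Side table €54.34: household furniture → 8.25% + 0% city = 8.25% → €4.48305
Floor lamp €171.05: household furniture → 8.25% + 0% city = 8.25% → €14.111625
Tax on household furniture: unrounded sum = €74.8605 → €74.86

€74.86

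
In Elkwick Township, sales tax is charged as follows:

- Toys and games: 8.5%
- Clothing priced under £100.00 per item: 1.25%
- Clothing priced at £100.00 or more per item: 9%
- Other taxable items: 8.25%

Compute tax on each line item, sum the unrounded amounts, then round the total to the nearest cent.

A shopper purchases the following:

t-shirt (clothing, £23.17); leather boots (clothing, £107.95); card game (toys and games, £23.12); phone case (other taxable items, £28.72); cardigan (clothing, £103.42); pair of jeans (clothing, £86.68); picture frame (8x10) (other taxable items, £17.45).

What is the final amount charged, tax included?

£416.68

T-shirt £23.17: clothing, under £100.00 → 1.25% → £0.289625
Leather boots £107.95: clothing, £100.00 or more → 9% → £9.7155
Card game £23.12: toys and games → 8.5% → £1.9652
Phone case £28.72: other taxable items → 8.25% → £2.3694
Cardigan £103.42: clothing, £100.00 or more → 9% → £9.3078
Pair of jeans £86.68: clothing, under £100.00 → 1.25% → £1.0835
Picture frame (8x10) £17.45: other taxable items → 8.25% → £1.439625
Subtotal = £390.51; unrounded tax = £26.17065 → £26.17; total due = £416.68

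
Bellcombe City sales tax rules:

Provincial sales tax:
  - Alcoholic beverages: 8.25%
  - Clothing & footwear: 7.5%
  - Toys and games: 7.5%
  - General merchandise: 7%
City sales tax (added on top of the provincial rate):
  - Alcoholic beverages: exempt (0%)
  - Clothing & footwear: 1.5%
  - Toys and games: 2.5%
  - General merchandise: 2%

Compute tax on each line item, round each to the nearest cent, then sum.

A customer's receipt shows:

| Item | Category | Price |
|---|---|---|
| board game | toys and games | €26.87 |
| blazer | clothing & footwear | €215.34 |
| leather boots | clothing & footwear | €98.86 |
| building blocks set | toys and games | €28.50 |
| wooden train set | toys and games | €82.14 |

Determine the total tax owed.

€42.03

Board game €26.87: toys and games → 7.5% + 2.5% city = 10% → €2.69
Blazer €215.34: clothing & footwear → 7.5% + 1.5% city = 9% → €19.38
Leather boots €98.86: clothing & footwear → 7.5% + 1.5% city = 9% → €8.90
Building blocks set €28.50: toys and games → 7.5% + 2.5% city = 10% → €2.85
Wooden train set €82.14: toys and games → 7.5% + 2.5% city = 10% → €8.21
Total tax = €2.69 + €19.38 + €8.90 + €2.85 + €8.21 = €42.03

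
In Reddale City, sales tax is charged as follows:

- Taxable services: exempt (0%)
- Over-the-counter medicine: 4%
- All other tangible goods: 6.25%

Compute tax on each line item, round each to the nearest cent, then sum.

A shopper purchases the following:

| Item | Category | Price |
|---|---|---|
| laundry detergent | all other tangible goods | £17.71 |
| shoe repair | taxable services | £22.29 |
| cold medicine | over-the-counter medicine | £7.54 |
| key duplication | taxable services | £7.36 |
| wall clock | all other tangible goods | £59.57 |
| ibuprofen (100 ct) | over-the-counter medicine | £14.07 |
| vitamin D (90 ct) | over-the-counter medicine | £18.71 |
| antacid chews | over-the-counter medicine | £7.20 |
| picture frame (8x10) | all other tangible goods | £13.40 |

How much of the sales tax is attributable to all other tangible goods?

Laundry detergent £17.71: all other tangible goods → 6.25% → £1.11
Wall clock £59.57: all other tangible goods → 6.25% → £3.72
Picture frame (8x10) £13.40: all other tangible goods → 6.25% → £0.84
Tax on all other tangible goods = £1.11 + £3.72 + £0.84 = £5.67

£5.67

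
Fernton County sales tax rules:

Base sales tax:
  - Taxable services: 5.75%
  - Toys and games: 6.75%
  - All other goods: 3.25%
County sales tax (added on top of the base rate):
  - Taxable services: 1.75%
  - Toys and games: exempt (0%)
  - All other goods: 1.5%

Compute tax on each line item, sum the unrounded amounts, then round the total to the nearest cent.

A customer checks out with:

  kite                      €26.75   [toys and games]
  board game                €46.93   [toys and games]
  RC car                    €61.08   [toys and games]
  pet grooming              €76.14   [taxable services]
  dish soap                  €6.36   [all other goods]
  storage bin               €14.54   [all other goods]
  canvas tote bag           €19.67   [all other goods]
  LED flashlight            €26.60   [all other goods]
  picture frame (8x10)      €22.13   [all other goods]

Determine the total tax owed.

Kite €26.75: toys and games → 6.75% + 0% county = 6.75% → €1.805625
Board game €46.93: toys and games → 6.75% + 0% county = 6.75% → €3.167775
RC car €61.08: toys and games → 6.75% + 0% county = 6.75% → €4.1229
Pet grooming €76.14: taxable services → 5.75% + 1.75% county = 7.5% → €5.7105
Dish soap €6.36: all other goods → 3.25% + 1.5% county = 4.75% → €0.3021
Storage bin €14.54: all other goods → 3.25% + 1.5% county = 4.75% → €0.69065
Canvas tote bag €19.67: all other goods → 3.25% + 1.5% county = 4.75% → €0.934325
LED flashlight €26.60: all other goods → 3.25% + 1.5% county = 4.75% → €1.2635
Picture frame (8x10) €22.13: all other goods → 3.25% + 1.5% county = 4.75% → €1.051175
Unrounded tax sum = €19.04855 → €19.05

€19.05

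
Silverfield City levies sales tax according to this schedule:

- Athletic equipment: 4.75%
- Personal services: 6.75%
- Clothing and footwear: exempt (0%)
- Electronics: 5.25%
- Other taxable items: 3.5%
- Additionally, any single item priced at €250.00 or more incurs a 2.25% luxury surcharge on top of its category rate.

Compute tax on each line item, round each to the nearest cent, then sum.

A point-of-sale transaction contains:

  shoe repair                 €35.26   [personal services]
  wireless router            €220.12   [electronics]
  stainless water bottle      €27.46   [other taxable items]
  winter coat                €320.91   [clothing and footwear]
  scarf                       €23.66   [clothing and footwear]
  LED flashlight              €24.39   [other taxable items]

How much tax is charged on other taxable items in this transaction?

€1.81

Stainless water bottle €27.46: other taxable items → 3.5% → €0.96
LED flashlight €24.39: other taxable items → 3.5% → €0.85
Tax on other taxable items = €0.96 + €0.85 = €1.81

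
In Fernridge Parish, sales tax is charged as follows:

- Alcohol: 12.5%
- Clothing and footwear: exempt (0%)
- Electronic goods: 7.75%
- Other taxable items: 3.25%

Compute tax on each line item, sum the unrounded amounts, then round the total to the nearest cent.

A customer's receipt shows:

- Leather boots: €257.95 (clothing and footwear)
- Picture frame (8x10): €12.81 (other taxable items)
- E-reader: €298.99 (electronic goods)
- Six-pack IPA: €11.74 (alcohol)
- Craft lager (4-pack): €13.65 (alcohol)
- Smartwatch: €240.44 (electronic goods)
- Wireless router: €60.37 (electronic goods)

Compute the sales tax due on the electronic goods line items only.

E-reader €298.99: electronic goods → 7.75% → €23.171725
Smartwatch €240.44: electronic goods → 7.75% → €18.6341
Wireless router €60.37: electronic goods → 7.75% → €4.678675
Tax on electronic goods: unrounded sum = €46.4845 → €46.48

€46.48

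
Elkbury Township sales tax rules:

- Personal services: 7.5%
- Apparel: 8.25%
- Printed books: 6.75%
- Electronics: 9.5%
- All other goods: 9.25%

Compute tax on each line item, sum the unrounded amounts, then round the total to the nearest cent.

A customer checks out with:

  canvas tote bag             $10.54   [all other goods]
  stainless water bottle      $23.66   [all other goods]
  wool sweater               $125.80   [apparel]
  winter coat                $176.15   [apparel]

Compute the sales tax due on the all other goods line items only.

Canvas tote bag $10.54: all other goods → 9.25% → $0.97495
Stainless water bottle $23.66: all other goods → 9.25% → $2.18855
Tax on all other goods: unrounded sum = $3.1635 → $3.16

$3.16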